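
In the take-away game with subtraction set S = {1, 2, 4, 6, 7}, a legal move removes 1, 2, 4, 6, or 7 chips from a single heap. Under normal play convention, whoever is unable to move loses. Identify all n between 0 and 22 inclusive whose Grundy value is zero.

0, 3, 8, 11, 16, 19

n :  0  1  2  3  4  5  6  7  8  9 10 11 12 13 14 15 16 17 18 19 20 21 22
G :  0  1  2  0  1  2  3  4  0  1  2  0  1  2  3  4  0  1  2  0  1  2  3
P-positions are exactly the n with G(n) = 0.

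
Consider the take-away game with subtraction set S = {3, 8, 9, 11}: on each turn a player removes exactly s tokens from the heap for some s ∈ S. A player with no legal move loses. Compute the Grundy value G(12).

2

G(0) = 0
G(1) = mex{} = 0
G(2) = mex{} = 0
G(3) = mex{0} = 1
G(4) = mex{0} = 1
G(5) = mex{0} = 1
G(6) = mex{1} = 0
G(7) = mex{1} = 0
G(8) = mex{1,0} = 2
G(9) = mex{0,0,0} = 1
G(10) = mex{0,0,0} = 1
G(11) = mex{2,1,0,0} = 3
G(12) = mex{1,1,1,0} = 2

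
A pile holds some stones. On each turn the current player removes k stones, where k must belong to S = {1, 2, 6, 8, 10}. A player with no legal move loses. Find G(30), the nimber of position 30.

n :  0  1  2  3  4  5  6  7  8  9 10 11 12 13 14 15 16 17 18 19 20 21 22 23 24 25 26 27 28 29 30
G :  0  1  2  0  1  2  3  0  1  2  3  4  0  1  2  3  0  1  2  0  1  2  3  0  1  2  3  4  0  1  2

2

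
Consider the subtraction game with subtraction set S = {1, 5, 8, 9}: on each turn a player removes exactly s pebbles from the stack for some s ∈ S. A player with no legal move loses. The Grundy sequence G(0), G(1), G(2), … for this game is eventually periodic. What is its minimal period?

16

n :  0  1  2  3  4  5  6  7  8  9 10 11 12 13 14 15 16 17 18 19 20 21 22 23 24 25 26 27 28 29 30 31 32 33
G :  0  1  0  1  0  1  0  1  2  3  2  3  2  3  2  3  0  1  0  1  0  1  0  1  2  3  2  3  2  3  2  3  0  1
G(n+16) = G(n) holds for n = 0,…,8 (a full window of length max(S) = 9), so the sequence is purely periodic with period 16.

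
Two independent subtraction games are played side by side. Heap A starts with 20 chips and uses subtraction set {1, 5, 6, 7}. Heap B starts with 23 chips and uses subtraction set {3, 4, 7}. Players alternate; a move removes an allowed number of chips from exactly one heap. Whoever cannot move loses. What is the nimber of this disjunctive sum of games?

Heap A, S = {1, 5, 6, 7}:
G(0) = 0
G(1) = mex{0} = 1
G(2) = mex{1} = 0
G(3) = mex{0} = 1
G(4) = mex{1} = 0
G(5) = mex{0,0} = 1
G(6) = mex{1,1,0} = 2
G(7) = mex{2,0,1,0} = 3
G(8) = mex{3,1,0,1} = 2
G(9) = mex{2,0,1,0} = 3
G(10) = mex{3,1,0,1} = 2
G(11) = mex{2,2,1,0} = 3
G(12) = mex{3,3,2,1} = 0
G(13) = mex{0,2,3,2} = 1
G(14) = mex{1,3,2,3} = 0
G(15) = mex{0,2,3,2} = 1
G(16) = mex{1,3,2,3} = 0
G(17) = mex{0,0,3,2} = 1
G(18) = mex{1,1,0,3} = 2
G(19) = mex{2,0,1,0} = 3
G(20) = mex{3,1,0,1} = 2
G_A(20) = 2.
Heap B, S = {3, 4, 7}:
n :  0  1  2  3  4  5  6  7  8  9 10 11 12 13 14 15 16 17 18 19 20 21 22 23
G :  0  0  0  1  1  1  2  2  2  3  0  0  0  1  1  1  2  2  2  3  0  0  0  1
G_B(23) = 1.
Combined Grundy value = 2 ⊕ 1 = 3.

3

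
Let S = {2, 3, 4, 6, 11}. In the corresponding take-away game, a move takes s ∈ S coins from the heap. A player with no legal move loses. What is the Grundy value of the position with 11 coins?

1

G(0) = 0
G(1) = mex{} = 0
G(2) = mex{0} = 1
G(3) = mex{0,0} = 1
G(4) = mex{1,0,0} = 2
G(5) = mex{1,1,0} = 2
G(6) = mex{2,1,1,0} = 3
G(7) = mex{2,2,1,0} = 3
G(8) = mex{3,2,2,1} = 0
G(9) = mex{3,3,2,1} = 0
G(10) = mex{0,3,3,2} = 1
G(11) = mex{0,0,3,2,0} = 1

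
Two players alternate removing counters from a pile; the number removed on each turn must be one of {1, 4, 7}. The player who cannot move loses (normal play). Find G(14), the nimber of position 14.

1

n :  0  1  2  3  4  5  6  7  8  9 10 11 12 13 14
G :  0  1  0  1  2  0  1  2  0  1  0  1  2  0  1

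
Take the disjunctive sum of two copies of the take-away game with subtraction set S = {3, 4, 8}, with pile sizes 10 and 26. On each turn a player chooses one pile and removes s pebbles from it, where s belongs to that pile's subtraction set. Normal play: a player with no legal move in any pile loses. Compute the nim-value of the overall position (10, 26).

All piles use S = {3, 4, 8}:
G(0) = 0
G(1) = mex{} = 0
G(2) = mex{} = 0
G(3) = mex{0} = 1
G(4) = mex{0,0} = 1
G(5) = mex{0,0} = 1
G(6) = mex{1,0} = 2
G(7) = mex{1,1} = 0
G(8) = mex{1,1,0} = 2
G(9) = mex{2,1,0} = 3
G(10) = mex{0,2,0} = 1
G(11) = mex{2,0,1} = 3
G(12) = mex{3,2,1} = 0
G(13) = mex{1,3,1} = 0
G(14) = mex{3,1,2} = 0
G(15) = mex{0,3,0} = 1
G(16) = mex{0,0,2} = 1
G(17) = mex{0,0,3} = 1
G(18) = mex{1,0,1} = 2
G(19) = mex{1,1,3} = 0
G(20) = mex{1,1,0} = 2
G(21) = mex{2,1,0} = 3
G(22) = mex{0,2,0} = 1
G(23) = mex{2,0,1} = 3
G(24) = mex{3,2,1} = 0
G(25) = mex{1,3,1} = 0
G(26) = mex{3,1,2} = 0
Pile A: G(10) = 1.
Pile B: G(26) = 0.
Combined Grundy value = 1 ⊕ 0 = 1.

1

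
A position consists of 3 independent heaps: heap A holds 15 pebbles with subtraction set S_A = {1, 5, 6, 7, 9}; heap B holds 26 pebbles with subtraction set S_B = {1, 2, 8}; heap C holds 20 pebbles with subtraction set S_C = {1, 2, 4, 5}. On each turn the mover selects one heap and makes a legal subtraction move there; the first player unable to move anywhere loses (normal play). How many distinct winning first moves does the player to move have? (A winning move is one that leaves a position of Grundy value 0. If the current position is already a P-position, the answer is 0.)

1

Heap A, S = {1, 5, 6, 7, 9}:
n :  0  1  2  3  4  5  6  7  8  9 10 11 12 13 14 15
G :  0  1  0  1  0  1  2  3  2  3  2  3  0  1  0  1
G_A(15) = 1.
Heap B, S = {1, 2, 8}:
n :  0  1  2  3  4  5  6  7  8  9 10 11 12 13 14 15 16 17 18 19 20 21 22 23 24 25 26
G :  0  1  2  0  1  2  0  1  2  0  1  2  0  1  2  0  1  2  0  1  2  0  1  2  0  1  2
G_B(26) = 2.
Heap C, S = {1, 2, 4, 5}:
n :  0  1  2  3  4  5  6  7  8  9 10 11 12 13 14 15 16 17 18 19 20
G :  0  1  2  0  1  2  0  1  2  0  1  2  0  1  2  0  1  2  0  1  2
G_C(20) = 2.
Combined Grundy value = 1 ⊕ 2 ⊕ 2 = 1.
A winning move leaves total XOR = 0, i.e. changes one component's Grundy value g to g ⊕ X where X is the current total.
Heap A: need g' = 1⊕1 = 0. Options: 15−1→G=0, 15−5→G=2, 15−6→G=3, 15−7→G=2, 15−9→G=2. Hits: 1.
Heap B: need g' = 2⊕1 = 3. Options: 26−1→G=1, 26−2→G=0, 26−8→G=0. Hits: 0.
Heap C: need g' = 2⊕1 = 3. Options: 20−1→G=1, 20−2→G=0, 20−4→G=1, 20−5→G=0. Hits: 0.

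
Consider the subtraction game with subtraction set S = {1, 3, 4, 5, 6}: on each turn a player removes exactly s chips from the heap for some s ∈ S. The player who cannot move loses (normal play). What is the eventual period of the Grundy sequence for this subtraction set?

n :  0  1  2  3  4  5  6  7  8  9 10 11 12 13 14 15 16 17 18 19
G :  0  1  0  1  2  3  2  3  4  0  1  0  1  2  3  2  3  4  0  1
G(n+9) = G(n) holds for n = 0,…,5 (a full window of length max(S) = 6), so the sequence is purely periodic with period 9.

9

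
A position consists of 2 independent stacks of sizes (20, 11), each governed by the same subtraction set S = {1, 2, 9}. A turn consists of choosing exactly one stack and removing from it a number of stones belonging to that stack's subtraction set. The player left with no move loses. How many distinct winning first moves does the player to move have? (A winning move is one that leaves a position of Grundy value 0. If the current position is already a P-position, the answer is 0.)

All stacks use S = {1, 2, 9}:
G(0) = 0
G(1) = mex{0} = 1
G(2) = mex{1,0} = 2
G(3) = mex{2,1} = 0
G(4) = mex{0,2} = 1
G(5) = mex{1,0} = 2
G(6) = mex{2,1} = 0
G(7) = mex{0,2} = 1
G(8) = mex{1,0} = 2
G(9) = mex{2,1,0} = 3
G(10) = mex{3,2,1} = 0
G(11) = mex{0,3,2} = 1
G(12) = mex{1,0,0} = 2
G(13) = mex{2,1,1} = 0
G(14) = mex{0,2,2} = 1
G(15) = mex{1,0,0} = 2
G(16) = mex{2,1,1} = 0
G(17) = mex{0,2,2} = 1
G(18) = mex{1,0,3} = 2
G(19) = mex{2,1,0} = 3
G(20) = mex{3,2,1} = 0
Stack A: G(20) = 0.
Stack B: G(11) = 1.
Combined Grundy value = 0 ⊕ 1 = 1.
A winning move leaves total XOR = 0, i.e. changes one component's Grundy value g to g ⊕ X where X is the current total.
Stack A: need g' = 0⊕1 = 1. Options: 20−1→G=3, 20−2→G=2, 20−9→G=1. Hits: 1.
Stack B: need g' = 1⊕1 = 0. Options: 11−1→G=0, 11−2→G=3, 11−9→G=2. Hits: 1.

2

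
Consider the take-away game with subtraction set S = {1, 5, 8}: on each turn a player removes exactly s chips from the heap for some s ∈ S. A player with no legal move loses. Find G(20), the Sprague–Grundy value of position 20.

G(0) = 0
G(1) = mex{0} = 1
G(2) = mex{1} = 0
G(3) = mex{0} = 1
G(4) = mex{1} = 0
G(5) = mex{0,0} = 1
G(6) = mex{1,1} = 0
G(7) = mex{0,0} = 1
G(8) = mex{1,1,0} = 2
G(9) = mex{2,0,1} = 3
G(10) = mex{3,1,0} = 2
G(11) = mex{2,0,1} = 3
G(12) = mex{3,1,0} = 2
G(13) = mex{2,2,1} = 0
G(14) = mex{0,3,0} = 1
G(15) = mex{1,2,1} = 0
G(16) = mex{0,3,2} = 1
G(17) = mex{1,2,3} = 0
G(18) = mex{0,0,2} = 1
G(19) = mex{1,1,3} = 0
G(20) = mex{0,0,2} = 1

1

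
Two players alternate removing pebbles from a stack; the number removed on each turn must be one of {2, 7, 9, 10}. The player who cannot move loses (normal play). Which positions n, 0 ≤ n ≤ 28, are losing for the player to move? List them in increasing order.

G(0) = 0
G(1) = mex{} = 0
G(2) = mex{0} = 1
G(3) = mex{0} = 1
G(4) = mex{1} = 0
G(5) = mex{1} = 0
G(6) = mex{0} = 1
G(7) = mex{0,0} = 1
G(8) = mex{1,0} = 2
G(9) = mex{1,1,0} = 2
G(10) = mex{2,1,0,0} = 3
G(11) = mex{2,0,1,0} = 3
G(12) = mex{3,0,1,1} = 2
G(13) = mex{3,1,0,1} = 2
G(14) = mex{2,1,0,0} = 3
G(15) = mex{2,2,1,0} = 3
G(16) = mex{3,2,1,1} = 0
G(17) = mex{3,3,2,1} = 0
G(18) = mex{0,3,2,2} = 1
G(19) = mex{0,2,3,2} = 1
G(20) = mex{1,2,3,3} = 0
G(21) = mex{1,3,2,3} = 0
G(22) = mex{0,3,2,2} = 1
G(23) = mex{0,0,3,2} = 1
G(24) = mex{1,0,3,3} = 2
G(25) = mex{1,1,0,3} = 2
G(26) = mex{2,1,0,0} = 3
G(27) = mex{2,0,1,0} = 3
G(28) = mex{3,0,1,1} = 2
P-positions are exactly the n with G(n) = 0.

0, 1, 4, 5, 16, 17, 20, 21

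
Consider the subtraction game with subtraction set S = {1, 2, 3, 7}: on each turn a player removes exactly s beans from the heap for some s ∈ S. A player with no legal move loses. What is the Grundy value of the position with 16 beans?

n :  0  1  2  3  4  5  6  7  8  9 10 11 12 13 14 15 16
G :  0  1  2  3  0  1  2  3  0  1  2  3  0  1  2  3  0

0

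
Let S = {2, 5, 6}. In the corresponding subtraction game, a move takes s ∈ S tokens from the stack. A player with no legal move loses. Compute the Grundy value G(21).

n :  0  1  2  3  4  5  6  7  8  9 10 11 12 13 14 15 16 17 18 19 20 21
G :  0  0  1  1  0  2  1  3  0  2  1  0  0  1  1  0  2  1  3  0  2  1

1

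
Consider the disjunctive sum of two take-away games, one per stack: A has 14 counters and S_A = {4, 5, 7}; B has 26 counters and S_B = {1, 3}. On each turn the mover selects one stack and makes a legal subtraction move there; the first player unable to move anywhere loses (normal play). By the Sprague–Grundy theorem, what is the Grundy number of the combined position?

0

Stack A, S = {4, 5, 7}:
G(0) = 0
G(1) = mex{} = 0
G(2) = mex{} = 0
G(3) = mex{} = 0
G(4) = mex{0} = 1
G(5) = mex{0,0} = 1
G(6) = mex{0,0} = 1
G(7) = mex{0,0,0} = 1
G(8) = mex{1,0,0} = 2
G(9) = mex{1,1,0} = 2
G(10) = mex{1,1,0} = 2
G(11) = mex{1,1,1} = 0
G(12) = mex{2,1,1} = 0
G(13) = mex{2,2,1} = 0
G(14) = mex{2,2,1} = 0
G_A(14) = 0.
Stack B, S = {1, 3}:
n :  0  1  2  3  4  5  6  7  8  9 10 11 12 13 14 15 16 17 18 19 20 21 22 23 24 25 26
G :  0  1  0  1  0  1  0  1  0  1  0  1  0  1  0  1  0  1  0  1  0  1  0  1  0  1  0
G_B(26) = 0.
Combined Grundy value = 0 ⊕ 0 = 0.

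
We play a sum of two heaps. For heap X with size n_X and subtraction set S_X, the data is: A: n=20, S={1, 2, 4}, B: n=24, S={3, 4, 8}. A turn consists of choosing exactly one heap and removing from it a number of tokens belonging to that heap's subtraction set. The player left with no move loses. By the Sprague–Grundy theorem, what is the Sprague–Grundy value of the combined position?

2

Heap A, S = {1, 2, 4}:
G(0) = 0
G(1) = mex{0} = 1
G(2) = mex{1,0} = 2
G(3) = mex{2,1} = 0
G(4) = mex{0,2,0} = 1
G(5) = mex{1,0,1} = 2
G(6) = mex{2,1,2} = 0
G(7) = mex{0,2,0} = 1
G(8) = mex{1,0,1} = 2
G(9) = mex{2,1,2} = 0
G(10) = mex{0,2,0} = 1
G(11) = mex{1,0,1} = 2
G(12) = mex{2,1,2} = 0
G(13) = mex{0,2,0} = 1
G(14) = mex{1,0,1} = 2
G(15) = mex{2,1,2} = 0
G(16) = mex{0,2,0} = 1
G(17) = mex{1,0,1} = 2
G(18) = mex{2,1,2} = 0
G(19) = mex{0,2,0} = 1
G(20) = mex{1,0,1} = 2
G_A(20) = 2.
Heap B, S = {3, 4, 8}:
n :  0  1  2  3  4  5  6  7  8  9 10 11 12 13 14 15 16 17 18 19 20 21 22 23 24
G :  0  0  0  1  1  1  2  0  2  3  1  3  0  0  0  1  1  1  2  0  2  3  1  3  0
G_B(24) = 0.
Combined Grundy value = 2 ⊕ 0 = 2.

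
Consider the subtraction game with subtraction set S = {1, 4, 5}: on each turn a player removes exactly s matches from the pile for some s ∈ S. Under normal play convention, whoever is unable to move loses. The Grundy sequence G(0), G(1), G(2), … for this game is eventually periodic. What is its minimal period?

G(0) = 0
G(1) = mex{0} = 1
G(2) = mex{1} = 0
G(3) = mex{0} = 1
G(4) = mex{1,0} = 2
G(5) = mex{2,1,0} = 3
G(6) = mex{3,0,1} = 2
G(7) = mex{2,1,0} = 3
G(8) = mex{3,2,1} = 0
G(9) = mex{0,3,2} = 1
G(10) = mex{1,2,3} = 0
G(11) = mex{0,3,2} = 1
G(12) = mex{1,0,3} = 2
G(13) = mex{2,1,0} = 3
G(14) = mex{3,0,1} = 2
G(15) = mex{2,1,0} = 3
G(16) = mex{3,2,1} = 0
G(17) = mex{0,3,2} = 1
G(n+8) = G(n) holds for n = 0,…,4 (a full window of length max(S) = 5), so the sequence is purely periodic with period 8.

8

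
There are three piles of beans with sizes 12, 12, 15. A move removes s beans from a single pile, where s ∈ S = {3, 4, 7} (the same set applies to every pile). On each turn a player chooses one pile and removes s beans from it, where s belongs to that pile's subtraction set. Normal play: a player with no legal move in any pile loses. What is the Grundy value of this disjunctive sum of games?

1

All piles use S = {3, 4, 7}:
G(0) = 0
G(1) = mex{} = 0
G(2) = mex{} = 0
G(3) = mex{0} = 1
G(4) = mex{0,0} = 1
G(5) = mex{0,0} = 1
G(6) = mex{1,0} = 2
G(7) = mex{1,1,0} = 2
G(8) = mex{1,1,0} = 2
G(9) = mex{2,1,0} = 3
G(10) = mex{2,2,1} = 0
G(11) = mex{2,2,1} = 0
G(12) = mex{3,2,1} = 0
G(13) = mex{0,3,2} = 1
G(14) = mex{0,0,2} = 1
G(15) = mex{0,0,2} = 1
Pile A: G(12) = 0.
Pile B: G(12) = 0.
Pile C: G(15) = 1.
Combined Grundy value = 0 ⊕ 0 ⊕ 1 = 1.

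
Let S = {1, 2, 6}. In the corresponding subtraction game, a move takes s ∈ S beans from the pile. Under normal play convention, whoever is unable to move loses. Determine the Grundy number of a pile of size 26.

G(0) = 0
G(1) = mex{0} = 1
G(2) = mex{1,0} = 2
G(3) = mex{2,1} = 0
G(4) = mex{0,2} = 1
G(5) = mex{1,0} = 2
G(6) = mex{2,1,0} = 3
G(7) = mex{3,2,1} = 0
G(8) = mex{0,3,2} = 1
G(9) = mex{1,0,0} = 2
G(10) = mex{2,1,1} = 0
G(11) = mex{0,2,2} = 1
G(12) = mex{1,0,3} = 2
G(13) = mex{2,1,0} = 3
G(14) = mex{3,2,1} = 0
G(15) = mex{0,3,2} = 1
G(16) = mex{1,0,0} = 2
G(17) = mex{2,1,1} = 0
G(18) = mex{0,2,2} = 1
G(19) = mex{1,0,3} = 2
G(20) = mex{2,1,0} = 3
G(21) = mex{3,2,1} = 0
G(22) = mex{0,3,2} = 1
G(23) = mex{1,0,0} = 2
G(24) = mex{2,1,1} = 0
G(25) = mex{0,2,2} = 1
G(26) = mex{1,0,3} = 2

2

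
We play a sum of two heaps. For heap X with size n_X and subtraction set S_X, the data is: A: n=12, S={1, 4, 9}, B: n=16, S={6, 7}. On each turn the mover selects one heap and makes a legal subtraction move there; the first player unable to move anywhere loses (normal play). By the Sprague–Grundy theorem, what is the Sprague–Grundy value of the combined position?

Heap A, S = {1, 4, 9}:
n :  0  1  2  3  4  5  6  7  8  9 10 11 12
G :  0  1  0  1  2  0  1  0  1  2  0  1  0
G_A(12) = 0.
Heap B, S = {6, 7}:
G(0) = 0
G(1) = mex{} = 0
G(2) = mex{} = 0
G(3) = mex{} = 0
G(4) = mex{} = 0
G(5) = mex{} = 0
G(6) = mex{0} = 1
G(7) = mex{0,0} = 1
G(8) = mex{0,0} = 1
G(9) = mex{0,0} = 1
G(10) = mex{0,0} = 1
G(11) = mex{0,0} = 1
G(12) = mex{1,0} = 2
G(13) = mex{1,1} = 0
G(14) = mex{1,1} = 0
G(15) = mex{1,1} = 0
G(16) = mex{1,1} = 0
G_B(16) = 0.
Combined Grundy value = 0 ⊕ 0 = 0.

0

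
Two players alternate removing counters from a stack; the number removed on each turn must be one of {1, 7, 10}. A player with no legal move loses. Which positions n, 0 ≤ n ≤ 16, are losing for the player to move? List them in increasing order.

0, 2, 4, 6, 8

G(0) = 0
G(1) = mex{0} = 1
G(2) = mex{1} = 0
G(3) = mex{0} = 1
G(4) = mex{1} = 0
G(5) = mex{0} = 1
G(6) = mex{1} = 0
G(7) = mex{0,0} = 1
G(8) = mex{1,1} = 0
G(9) = mex{0,0} = 1
G(10) = mex{1,1,0} = 2
G(11) = mex{2,0,1} = 3
G(12) = mex{3,1,0} = 2
G(13) = mex{2,0,1} = 3
G(14) = mex{3,1,0} = 2
G(15) = mex{2,0,1} = 3
G(16) = mex{3,1,0} = 2
P-positions are exactly the n with G(n) = 0.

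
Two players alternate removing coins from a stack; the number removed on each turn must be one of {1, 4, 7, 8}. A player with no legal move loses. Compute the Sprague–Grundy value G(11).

G(0) = 0
G(1) = mex{0} = 1
G(2) = mex{1} = 0
G(3) = mex{0} = 1
G(4) = mex{1,0} = 2
G(5) = mex{2,1} = 0
G(6) = mex{0,0} = 1
G(7) = mex{1,1,0} = 2
G(8) = mex{2,2,1,0} = 3
G(9) = mex{3,0,0,1} = 2
G(10) = mex{2,1,1,0} = 3
G(11) = mex{3,2,2,1} = 0

0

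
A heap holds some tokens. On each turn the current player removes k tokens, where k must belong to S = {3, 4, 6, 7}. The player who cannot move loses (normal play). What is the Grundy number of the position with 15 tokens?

G(0) = 0
G(1) = mex{} = 0
G(2) = mex{} = 0
G(3) = mex{0} = 1
G(4) = mex{0,0} = 1
G(5) = mex{0,0} = 1
G(6) = mex{1,0,0} = 2
G(7) = mex{1,1,0,0} = 2
G(8) = mex{1,1,0,0} = 2
G(9) = mex{2,1,1,0} = 3
G(10) = mex{2,2,1,1} = 0
G(11) = mex{2,2,1,1} = 0
G(12) = mex{3,2,2,1} = 0
G(13) = mex{0,3,2,2} = 1
G(14) = mex{0,0,2,2} = 1
G(15) = mex{0,0,3,2} = 1

1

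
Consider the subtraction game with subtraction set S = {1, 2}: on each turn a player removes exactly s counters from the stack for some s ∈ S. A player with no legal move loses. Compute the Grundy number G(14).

2

n :  0  1  2  3  4  5  6  7  8  9 10 11 12 13 14
G :  0  1  2  0  1  2  0  1  2  0  1  2  0  1  2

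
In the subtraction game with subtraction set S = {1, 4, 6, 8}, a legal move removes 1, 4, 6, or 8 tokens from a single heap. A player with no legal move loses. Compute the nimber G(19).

0

n :  0  1  2  3  4  5  6  7  8  9 10 11 12 13 14 15 16 17 18 19
G :  0  1  0  1  2  0  1  0  1  2  3  2  0  1  0  1  2  0  1  0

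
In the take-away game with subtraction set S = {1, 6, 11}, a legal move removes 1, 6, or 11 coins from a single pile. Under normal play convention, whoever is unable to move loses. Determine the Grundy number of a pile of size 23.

G(0) = 0
G(1) = mex{0} = 1
G(2) = mex{1} = 0
G(3) = mex{0} = 1
G(4) = mex{1} = 0
G(5) = mex{0} = 1
G(6) = mex{1,0} = 2
G(7) = mex{2,1} = 0
G(8) = mex{0,0} = 1
G(9) = mex{1,1} = 0
G(10) = mex{0,0} = 1
G(11) = mex{1,1,0} = 2
G(12) = mex{2,2,1} = 0
G(13) = mex{0,0,0} = 1
G(14) = mex{1,1,1} = 0
G(15) = mex{0,0,0} = 1
G(16) = mex{1,1,1} = 0
G(17) = mex{0,2,2} = 1
G(18) = mex{1,0,0} = 2
G(19) = mex{2,1,1} = 0
G(20) = mex{0,0,0} = 1
G(21) = mex{1,1,1} = 0
G(22) = mex{0,0,2} = 1
G(23) = mex{1,1,0} = 2

2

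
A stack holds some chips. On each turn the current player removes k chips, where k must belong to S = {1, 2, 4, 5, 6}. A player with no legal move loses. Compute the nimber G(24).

n :  0  1  2  3  4  5  6  7  8  9 10 11 12 13 14 15 16 17 18 19 20 21 22 23 24
G :  0  1  2  0  1  2  3  4  5  3  0  1  2  0  1  2  3  4  5  3  0  1  2  0  1

1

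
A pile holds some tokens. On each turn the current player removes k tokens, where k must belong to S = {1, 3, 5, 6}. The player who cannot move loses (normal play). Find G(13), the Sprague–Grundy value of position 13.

n :  0  1  2  3  4  5  6  7  8  9 10 11 12 13
G :  0  1  0  1  0  1  2  3  2  3  2  0  1  0

0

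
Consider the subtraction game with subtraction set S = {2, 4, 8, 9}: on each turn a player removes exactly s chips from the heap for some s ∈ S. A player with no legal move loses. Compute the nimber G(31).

n :  0  1  2  3  4  5  6  7  8  9 10 11 12 13 14 15 16 17 18 19 20 21 22 23 24 25 26 27 28 29 30 31
G :  0  0  1  1  2  2  0  0  1  1  2  2  0  0  1  1  2  2  0  0  1  1  2  2  0  0  1  1  2  2  0  0

0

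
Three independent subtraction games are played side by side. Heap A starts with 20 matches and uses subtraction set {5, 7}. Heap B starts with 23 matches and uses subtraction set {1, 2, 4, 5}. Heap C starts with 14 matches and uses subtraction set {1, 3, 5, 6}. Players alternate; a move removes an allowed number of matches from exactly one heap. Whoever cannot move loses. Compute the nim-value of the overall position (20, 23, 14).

Heap A, S = {5, 7}:
G(0) = 0
G(1) = mex{} = 0
G(2) = mex{} = 0
G(3) = mex{} = 0
G(4) = mex{} = 0
G(5) = mex{0} = 1
G(6) = mex{0} = 1
G(7) = mex{0,0} = 1
G(8) = mex{0,0} = 1
G(9) = mex{0,0} = 1
G(10) = mex{1,0} = 2
G(11) = mex{1,0} = 2
G(12) = mex{1,1} = 0
G(13) = mex{1,1} = 0
G(14) = mex{1,1} = 0
G(15) = mex{2,1} = 0
G(16) = mex{2,1} = 0
G(17) = mex{0,2} = 1
G(18) = mex{0,2} = 1
G(19) = mex{0,0} = 1
G(20) = mex{0,0} = 1
G_A(20) = 1.
Heap B, S = {1, 2, 4, 5}:
G(0) = 0
G(1) = mex{0} = 1
G(2) = mex{1,0} = 2
G(3) = mex{2,1} = 0
G(4) = mex{0,2,0} = 1
G(5) = mex{1,0,1,0} = 2
G(6) = mex{2,1,2,1} = 0
G(7) = mex{0,2,0,2} = 1
G(8) = mex{1,0,1,0} = 2
G(9) = mex{2,1,2,1} = 0
G(10) = mex{0,2,0,2} = 1
G(11) = mex{1,0,1,0} = 2
G(12) = mex{2,1,2,1} = 0
G(13) = mex{0,2,0,2} = 1
G(14) = mex{1,0,1,0} = 2
G(15) = mex{2,1,2,1} = 0
G(16) = mex{0,2,0,2} = 1
G(17) = mex{1,0,1,0} = 2
G(18) = mex{2,1,2,1} = 0
G(19) = mex{0,2,0,2} = 1
G(20) = mex{1,0,1,0} = 2
G(21) = mex{2,1,2,1} = 0
G(22) = mex{0,2,0,2} = 1
G(23) = mex{1,0,1,0} = 2
G_B(23) = 2.
Heap C, S = {1, 3, 5, 6}:
G(0) = 0
G(1) = mex{0} = 1
G(2) = mex{1} = 0
G(3) = mex{0,0} = 1
G(4) = mex{1,1} = 0
G(5) = mex{0,0,0} = 1
G(6) = mex{1,1,1,0} = 2
G(7) = mex{2,0,0,1} = 3
G(8) = mex{3,1,1,0} = 2
G(9) = mex{2,2,0,1} = 3
G(10) = mex{3,3,1,0} = 2
G(11) = mex{2,2,2,1} = 0
G(12) = mex{0,3,3,2} = 1
G(13) = mex{1,2,2,3} = 0
G(14) = mex{0,0,3,2} = 1
G_C(14) = 1.
Combined Grundy value = 1 ⊕ 2 ⊕ 1 = 2.

2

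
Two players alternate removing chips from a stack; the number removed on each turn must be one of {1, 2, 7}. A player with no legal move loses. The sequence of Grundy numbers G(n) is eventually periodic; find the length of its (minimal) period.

G(0) = 0
G(1) = mex{0} = 1
G(2) = mex{1,0} = 2
G(3) = mex{2,1} = 0
G(4) = mex{0,2} = 1
G(5) = mex{1,0} = 2
G(6) = mex{2,1} = 0
G(7) = mex{0,2,0} = 1
G(8) = mex{1,0,1} = 2
G(9) = mex{2,1,2} = 0
G(10) = mex{0,2,0} = 1
G(11) = mex{1,0,1} = 2
G(12) = mex{2,1,2} = 0
G(13) = mex{0,2,0} = 1
G(14) = mex{1,0,1} = 2
G(n+3) = G(n) holds for n = 0,…,6 (a full window of length max(S) = 7), so the sequence is purely periodic with period 3.

3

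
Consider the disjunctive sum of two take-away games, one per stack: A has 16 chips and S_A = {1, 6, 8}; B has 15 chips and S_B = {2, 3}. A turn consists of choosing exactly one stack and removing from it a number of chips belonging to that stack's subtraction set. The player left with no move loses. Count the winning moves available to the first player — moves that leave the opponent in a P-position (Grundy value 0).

Stack A, S = {1, 6, 8}:
n :  0  1  2  3  4  5  6  7  8  9 10 11 12 13 14 15 16
G :  0  1  0  1  0  1  2  0  1  0  1  0  1  2  0  1  0
G_A(16) = 0.
Stack B, S = {2, 3}:
G(0) = 0
G(1) = mex{} = 0
G(2) = mex{0} = 1
G(3) = mex{0,0} = 1
G(4) = mex{1,0} = 2
G(5) = mex{1,1} = 0
G(6) = mex{2,1} = 0
G(7) = mex{0,2} = 1
G(8) = mex{0,0} = 1
G(9) = mex{1,0} = 2
G(10) = mex{1,1} = 0
G(11) = mex{2,1} = 0
G(12) = mex{0,2} = 1
G(13) = mex{0,0} = 1
G(14) = mex{1,0} = 2
G(15) = mex{1,1} = 0
G_B(15) = 0.
Combined Grundy value = 0 ⊕ 0 = 0.
A winning move leaves total XOR = 0, i.e. changes one component's Grundy value g to g ⊕ X where X is the current total.
Stack A: target g' = 0⊕0 = 0, but every legal move changes the Grundy value (mex property), so 0 moves.
Stack B: target g' = 0⊕0 = 0, but every legal move changes the Grundy value (mex property), so 0 moves.

0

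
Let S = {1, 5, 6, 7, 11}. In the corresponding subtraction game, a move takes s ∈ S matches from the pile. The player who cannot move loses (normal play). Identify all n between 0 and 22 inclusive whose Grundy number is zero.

n :  0  1  2  3  4  5  6  7  8  9 10 11 12 13 14 15 16 17 18 19 20 21 22
G :  0  1  0  1  0  1  2  3  2  3  2  3  0  1  0  1  0  1  2  3  2  3  2
P-positions are exactly the n with G(n) = 0.

0, 2, 4, 12, 14, 16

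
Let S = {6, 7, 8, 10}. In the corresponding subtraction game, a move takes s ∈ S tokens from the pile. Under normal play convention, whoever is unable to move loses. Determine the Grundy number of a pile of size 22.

n :  0  1  2  3  4  5  6  7  8  9 10 11 12 13 14 15 16 17 18 19 20 21 22
G :  0  0  0  0  0  0  1  1  1  1  1  1  2  2  2  2  0  0  0  0  0  0  1

1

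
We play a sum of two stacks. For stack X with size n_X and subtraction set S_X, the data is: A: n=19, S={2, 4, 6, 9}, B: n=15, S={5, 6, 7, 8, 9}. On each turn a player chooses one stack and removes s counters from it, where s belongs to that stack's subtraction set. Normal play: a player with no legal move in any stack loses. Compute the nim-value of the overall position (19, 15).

Stack A, S = {2, 4, 6, 9}:
n :  0  1  2  3  4  5  6  7  8  9 10 11 12 13 14 15 16 17 18 19
G :  0  0  1  1  2  2  3  3  0  4  1  0  2  1  3  2  0  3  1  0
G_A(19) = 0.
Stack B, S = {5, 6, 7, 8, 9}:
n :  0  1  2  3  4  5  6  7  8  9 10 11 12 13 14 15
G :  0  0  0  0  0  1  1  1  1  1  2  2  2  2  0  0
G_B(15) = 0.
Combined Grundy value = 0 ⊕ 0 = 0.

0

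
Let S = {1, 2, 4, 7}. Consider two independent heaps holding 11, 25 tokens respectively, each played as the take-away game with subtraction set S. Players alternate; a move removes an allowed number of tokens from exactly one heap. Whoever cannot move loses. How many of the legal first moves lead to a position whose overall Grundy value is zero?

4

All heaps use S = {1, 2, 4, 7}:
n :  0  1  2  3  4  5  6  7  8  9 10 11 12 13 14 15 16 17 18 19 20 21 22 23 24 25
G :  0  1  2  0  1  2  0  1  2  0  1  2  0  1  2  0  1  2  0  1  2  0  1  2  0  1
Heap A: G(11) = 2.
Heap B: G(25) = 1.
Combined Grundy value = 2 ⊕ 1 = 3.
A winning move leaves total XOR = 0, i.e. changes one component's Grundy value g to g ⊕ X where X is the current total.
Heap A: need g' = 2⊕3 = 1. Options: 11−1→G=1, 11−2→G=0, 11−4→G=1, 11−7→G=1. Hits: 3.
Heap B: need g' = 1⊕3 = 2. Options: 25−1→G=0, 25−2→G=2, 25−4→G=0, 25−7→G=0. Hits: 1.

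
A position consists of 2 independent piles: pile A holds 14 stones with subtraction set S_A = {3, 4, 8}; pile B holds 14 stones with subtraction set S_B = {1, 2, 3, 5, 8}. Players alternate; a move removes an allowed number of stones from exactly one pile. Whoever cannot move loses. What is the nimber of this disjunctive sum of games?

0

Pile A, S = {3, 4, 8}:
G(0) = 0
G(1) = mex{} = 0
G(2) = mex{} = 0
G(3) = mex{0} = 1
G(4) = mex{0,0} = 1
G(5) = mex{0,0} = 1
G(6) = mex{1,0} = 2
G(7) = mex{1,1} = 0
G(8) = mex{1,1,0} = 2
G(9) = mex{2,1,0} = 3
G(10) = mex{0,2,0} = 1
G(11) = mex{2,0,1} = 3
G(12) = mex{3,2,1} = 0
G(13) = mex{1,3,1} = 0
G(14) = mex{3,1,2} = 0
G_A(14) = 0.
Pile B, S = {1, 2, 3, 5, 8}:
G(0) = 0
G(1) = mex{0} = 1
G(2) = mex{1,0} = 2
G(3) = mex{2,1,0} = 3
G(4) = mex{3,2,1} = 0
G(5) = mex{0,3,2,0} = 1
G(6) = mex{1,0,3,1} = 2
G(7) = mex{2,1,0,2} = 3
G(8) = mex{3,2,1,3,0} = 4
G(9) = mex{4,3,2,0,1} = 5
G(10) = mex{5,4,3,1,2} = 0
G(11) = mex{0,5,4,2,3} = 1
G(12) = mex{1,0,5,3,0} = 2
G(13) = mex{2,1,0,4,1} = 3
G(14) = mex{3,2,1,5,2} = 0
G_B(14) = 0.
Combined Grundy value = 0 ⊕ 0 = 0.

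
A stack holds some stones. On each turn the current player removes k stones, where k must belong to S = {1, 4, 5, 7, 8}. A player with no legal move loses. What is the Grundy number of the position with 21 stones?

G(0) = 0
G(1) = mex{0} = 1
G(2) = mex{1} = 0
G(3) = mex{0} = 1
G(4) = mex{1,0} = 2
G(5) = mex{2,1,0} = 3
G(6) = mex{3,0,1} = 2
G(7) = mex{2,1,0,0} = 3
G(8) = mex{3,2,1,1,0} = 4
G(9) = mex{4,3,2,0,1} = 5
G(10) = mex{5,2,3,1,0} = 4
G(11) = mex{4,3,2,2,1} = 0
G(12) = mex{0,4,3,3,2} = 1
G(13) = mex{1,5,4,2,3} = 0
G(14) = mex{0,4,5,3,2} = 1
G(15) = mex{1,0,4,4,3} = 2
G(16) = mex{2,1,0,5,4} = 3
G(17) = mex{3,0,1,4,5} = 2
G(18) = mex{2,1,0,0,4} = 3
G(19) = mex{3,2,1,1,0} = 4
G(20) = mex{4,3,2,0,1} = 5
G(21) = mex{5,2,3,1,0} = 4

4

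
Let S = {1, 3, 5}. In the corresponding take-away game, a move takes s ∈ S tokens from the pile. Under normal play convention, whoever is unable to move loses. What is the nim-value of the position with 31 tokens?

1

G(0) = 0
G(1) = mex{0} = 1
G(2) = mex{1} = 0
G(3) = mex{0,0} = 1
G(4) = mex{1,1} = 0
G(5) = mex{0,0,0} = 1
G(6) = mex{1,1,1} = 0
G(7) = mex{0,0,0} = 1
G(8) = mex{1,1,1} = 0
G(9) = mex{0,0,0} = 1
G(10) = mex{1,1,1} = 0
G(11) = mex{0,0,0} = 1
G(12) = mex{1,1,1} = 0
G(13) = mex{0,0,0} = 1
G(14) = mex{1,1,1} = 0
G(15) = mex{0,0,0} = 1
G(16) = mex{1,1,1} = 0
G(17) = mex{0,0,0} = 1
G(18) = mex{1,1,1} = 0
G(19) = mex{0,0,0} = 1
G(20) = mex{1,1,1} = 0
G(21) = mex{0,0,0} = 1
G(22) = mex{1,1,1} = 0
G(23) = mex{0,0,0} = 1
G(24) = mex{1,1,1} = 0
G(25) = mex{0,0,0} = 1
G(26) = mex{1,1,1} = 0
G(27) = mex{0,0,0} = 1
G(28) = mex{1,1,1} = 0
G(29) = mex{0,0,0} = 1
G(30) = mex{1,1,1} = 0
G(31) = mex{0,0,0} = 1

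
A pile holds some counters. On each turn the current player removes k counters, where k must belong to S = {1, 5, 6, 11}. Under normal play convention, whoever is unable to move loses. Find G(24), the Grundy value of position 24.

0

n :  0  1  2  3  4  5  6  7  8  9 10 11 12 13 14 15 16 17 18 19 20 21 22 23 24
G :  0  1  0  1  0  1  2  3  2  3  2  3  0  1  0  1  0  1  2  3  2  3  2  3  0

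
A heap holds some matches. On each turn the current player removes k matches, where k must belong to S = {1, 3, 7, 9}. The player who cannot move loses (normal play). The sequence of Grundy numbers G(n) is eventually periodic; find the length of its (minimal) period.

n :  0  1  2  3  4  5  6  7  8  9 10 11 12 13 14
G :  0  1  0  1  0  1  0  1  0  1  0  1  0  1  0
G(n+2) = G(n) holds for n = 0,…,8 (a full window of length max(S) = 9), so the sequence is purely periodic with period 2.

2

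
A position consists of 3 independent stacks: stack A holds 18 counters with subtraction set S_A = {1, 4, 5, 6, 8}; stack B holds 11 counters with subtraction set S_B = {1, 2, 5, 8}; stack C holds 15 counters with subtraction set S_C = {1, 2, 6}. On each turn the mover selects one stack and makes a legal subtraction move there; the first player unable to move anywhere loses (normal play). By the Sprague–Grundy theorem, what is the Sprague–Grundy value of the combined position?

3

Stack A, S = {1, 4, 5, 6, 8}:
G(0) = 0
G(1) = mex{0} = 1
G(2) = mex{1} = 0
G(3) = mex{0} = 1
G(4) = mex{1,0} = 2
G(5) = mex{2,1,0} = 3
G(6) = mex{3,0,1,0} = 2
G(7) = mex{2,1,0,1} = 3
G(8) = mex{3,2,1,0,0} = 4
G(9) = mex{4,3,2,1,1} = 0
G(10) = mex{0,2,3,2,0} = 1
G(11) = mex{1,3,2,3,1} = 0
G(12) = mex{0,4,3,2,2} = 1
G(13) = mex{1,0,4,3,3} = 2
G(14) = mex{2,1,0,4,2} = 3
G(15) = mex{3,0,1,0,3} = 2
G(16) = mex{2,1,0,1,4} = 3
G(17) = mex{3,2,1,0,0} = 4
G(18) = mex{4,3,2,1,1} = 0
G_A(18) = 0.
Stack B, S = {1, 2, 5, 8}:
G(0) = 0
G(1) = mex{0} = 1
G(2) = mex{1,0} = 2
G(3) = mex{2,1} = 0
G(4) = mex{0,2} = 1
G(5) = mex{1,0,0} = 2
G(6) = mex{2,1,1} = 0
G(7) = mex{0,2,2} = 1
G(8) = mex{1,0,0,0} = 2
G(9) = mex{2,1,1,1} = 0
G(10) = mex{0,2,2,2} = 1
G(11) = mex{1,0,0,0} = 2
G_B(11) = 2.
Stack C, S = {1, 2, 6}:
n :  0  1  2  3  4  5  6  7  8  9 10 11 12 13 14 15
G :  0  1  2  0  1  2  3  0  1  2  0  1  2  3  0  1
G_C(15) = 1.
Combined Grundy value = 0 ⊕ 2 ⊕ 1 = 3.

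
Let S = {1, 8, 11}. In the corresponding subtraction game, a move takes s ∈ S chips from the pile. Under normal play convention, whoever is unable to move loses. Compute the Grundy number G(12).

3

n :  0  1  2  3  4  5  6  7  8  9 10 11 12
G :  0  1  0  1  0  1  0  1  2  0  1  2  3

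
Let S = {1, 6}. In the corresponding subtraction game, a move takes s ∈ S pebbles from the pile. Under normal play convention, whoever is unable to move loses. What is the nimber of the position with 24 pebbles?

1

n :  0  1  2  3  4  5  6  7  8  9 10 11 12 13 14 15 16 17 18 19 20 21 22 23 24
G :  0  1  0  1  0  1  2  0  1  0  1  0  1  2  0  1  0  1  0  1  2  0  1  0  1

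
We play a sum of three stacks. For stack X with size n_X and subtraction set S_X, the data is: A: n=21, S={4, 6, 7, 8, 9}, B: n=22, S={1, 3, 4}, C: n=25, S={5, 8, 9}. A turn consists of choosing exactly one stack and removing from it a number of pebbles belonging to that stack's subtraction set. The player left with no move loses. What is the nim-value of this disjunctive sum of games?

1

Stack A, S = {4, 6, 7, 8, 9}:
n :  0  1  2  3  4  5  6  7  8  9 10 11 12 13 14 15 16 17 18 19 20 21
G :  0  0  0  0  1  1  1  1  2  2  2  2  3  0  0  0  0  1  1  1  1  2
G_A(21) = 2.
Stack B, S = {1, 3, 4}:
G(0) = 0
G(1) = mex{0} = 1
G(2) = mex{1} = 0
G(3) = mex{0,0} = 1
G(4) = mex{1,1,0} = 2
G(5) = mex{2,0,1} = 3
G(6) = mex{3,1,0} = 2
G(7) = mex{2,2,1} = 0
G(8) = mex{0,3,2} = 1
G(9) = mex{1,2,3} = 0
G(10) = mex{0,0,2} = 1
G(11) = mex{1,1,0} = 2
G(12) = mex{2,0,1} = 3
G(13) = mex{3,1,0} = 2
G(14) = mex{2,2,1} = 0
G(15) = mex{0,3,2} = 1
G(16) = mex{1,2,3} = 0
G(17) = mex{0,0,2} = 1
G(18) = mex{1,1,0} = 2
G(19) = mex{2,0,1} = 3
G(20) = mex{3,1,0} = 2
G(21) = mex{2,2,1} = 0
G(22) = mex{0,3,2} = 1
G_B(22) = 1.
Stack C, S = {5, 8, 9}:
n :  0  1  2  3  4  5  6  7  8  9 10 11 12 13 14 15 16 17 18 19 20 21 22 23 24 25
G :  0  0  0  0  0  1  1  1  1  1  2  2  2  2  0  0  0  0  0  1  1  1  1  1  2  2
G_C(25) = 2.
Combined Grundy value = 2 ⊕ 1 ⊕ 2 = 1.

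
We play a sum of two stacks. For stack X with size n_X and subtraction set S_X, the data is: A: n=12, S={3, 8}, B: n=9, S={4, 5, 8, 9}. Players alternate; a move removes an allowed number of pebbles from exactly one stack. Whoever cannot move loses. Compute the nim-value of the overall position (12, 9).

Stack A, S = {3, 8}:
n :  0  1  2  3  4  5  6  7  8  9 10 11 12
G :  0  0  0  1  1  1  0  0  2  1  1  0  0
G_A(12) = 0.
Stack B, S = {4, 5, 8, 9}:
n : 0 1 2 3 4 5 6 7 8 9
G : 0 0 0 0 1 1 1 1 2 2
G_B(9) = 2.
Combined Grundy value = 0 ⊕ 2 = 2.

2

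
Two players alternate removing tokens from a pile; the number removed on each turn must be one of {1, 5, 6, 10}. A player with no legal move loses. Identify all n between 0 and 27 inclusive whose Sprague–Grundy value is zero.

n :  0  1  2  3  4  5  6  7  8  9 10 11 12 13 14 15 16 17 18 19 20 21 22 23 24 25 26 27
G :  0  1  0  1  0  1  2  3  2  3  2  0  1  0  1  0  1  2  3  2  3  2  0  1  0  1  0  1
P-positions are exactly the n with G(n) = 0.

0, 2, 4, 11, 13, 15, 22, 24, 26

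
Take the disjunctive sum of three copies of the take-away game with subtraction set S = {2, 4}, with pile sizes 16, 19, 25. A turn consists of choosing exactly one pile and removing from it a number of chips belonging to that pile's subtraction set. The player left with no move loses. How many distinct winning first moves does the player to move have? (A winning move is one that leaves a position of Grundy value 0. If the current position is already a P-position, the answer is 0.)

3

All piles use S = {2, 4}:
G(0) = 0
G(1) = mex{} = 0
G(2) = mex{0} = 1
G(3) = mex{0} = 1
G(4) = mex{1,0} = 2
G(5) = mex{1,0} = 2
G(6) = mex{2,1} = 0
G(7) = mex{2,1} = 0
G(8) = mex{0,2} = 1
G(9) = mex{0,2} = 1
G(10) = mex{1,0} = 2
G(11) = mex{1,0} = 2
G(12) = mex{2,1} = 0
G(13) = mex{2,1} = 0
G(14) = mex{0,2} = 1
G(15) = mex{0,2} = 1
G(16) = mex{1,0} = 2
G(17) = mex{1,0} = 2
G(18) = mex{2,1} = 0
G(19) = mex{2,1} = 0
G(20) = mex{0,2} = 1
G(21) = mex{0,2} = 1
G(22) = mex{1,0} = 2
G(23) = mex{1,0} = 2
G(24) = mex{2,1} = 0
G(25) = mex{2,1} = 0
Pile A: G(16) = 2.
Pile B: G(19) = 0.
Pile C: G(25) = 0.
Combined Grundy value = 2 ⊕ 0 ⊕ 0 = 2.
A winning move leaves total XOR = 0, i.e. changes one component's Grundy value g to g ⊕ X where X is the current total.
Pile A: need g' = 2⊕2 = 0. Options: 16−2→G=1, 16−4→G=0. Hits: 1.
Pile B: need g' = 0⊕2 = 2. Options: 19−2→G=2, 19−4→G=1. Hits: 1.
Pile C: need g' = 0⊕2 = 2. Options: 25−2→G=2, 25−4→G=1. Hits: 1.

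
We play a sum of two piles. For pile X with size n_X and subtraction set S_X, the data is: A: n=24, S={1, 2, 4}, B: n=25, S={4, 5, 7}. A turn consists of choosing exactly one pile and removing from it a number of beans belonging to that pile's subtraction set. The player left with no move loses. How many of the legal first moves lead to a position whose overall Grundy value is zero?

0

Pile A, S = {1, 2, 4}:
n :  0  1  2  3  4  5  6  7  8  9 10 11 12 13 14 15 16 17 18 19 20 21 22 23 24
G :  0  1  2  0  1  2  0  1  2  0  1  2  0  1  2  0  1  2  0  1  2  0  1  2  0
G_A(24) = 0.
Pile B, S = {4, 5, 7}:
n :  0  1  2  3  4  5  6  7  8  9 10 11 12 13 14 15 16 17 18 19 20 21 22 23 24 25
G :  0  0  0  0  1  1  1  1  2  2  2  0  0  0  0  1  1  1  1  2  2  2  0  0  0  0
G_B(25) = 0.
Combined Grundy value = 0 ⊕ 0 = 0.
A winning move leaves total XOR = 0, i.e. changes one component's Grundy value g to g ⊕ X where X is the current total.
Pile A: target g' = 0⊕0 = 0, but every legal move changes the Grundy value (mex property), so 0 moves.
Pile B: target g' = 0⊕0 = 0, but every legal move changes the Grundy value (mex property), so 0 moves.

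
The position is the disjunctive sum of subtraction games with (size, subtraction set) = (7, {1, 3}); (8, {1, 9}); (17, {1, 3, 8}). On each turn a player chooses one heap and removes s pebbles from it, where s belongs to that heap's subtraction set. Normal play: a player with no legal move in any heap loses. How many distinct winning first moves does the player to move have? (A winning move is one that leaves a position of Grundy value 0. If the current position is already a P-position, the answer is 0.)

5

Heap A, S = {1, 3}:
n : 0 1 2 3 4 5 6 7
G : 0 1 0 1 0 1 0 1
G_A(7) = 1.
Heap B, S = {1, 9}:
n : 0 1 2 3 4 5 6 7 8
G : 0 1 0 1 0 1 0 1 0
G_B(8) = 0.
Heap C, S = {1, 3, 8}:
G(0) = 0
G(1) = mex{0} = 1
G(2) = mex{1} = 0
G(3) = mex{0,0} = 1
G(4) = mex{1,1} = 0
G(5) = mex{0,0} = 1
G(6) = mex{1,1} = 0
G(7) = mex{0,0} = 1
G(8) = mex{1,1,0} = 2
G(9) = mex{2,0,1} = 3
G(10) = mex{3,1,0} = 2
G(11) = mex{2,2,1} = 0
G(12) = mex{0,3,0} = 1
G(13) = mex{1,2,1} = 0
G(14) = mex{0,0,0} = 1
G(15) = mex{1,1,1} = 0
G(16) = mex{0,0,2} = 1
G(17) = mex{1,1,3} = 0
G_C(17) = 0.
Combined Grundy value = 1 ⊕ 0 ⊕ 0 = 1.
A winning move leaves total XOR = 0, i.e. changes one component's Grundy value g to g ⊕ X where X is the current total.
Heap A: need g' = 1⊕1 = 0. Options: 7−1→G=0, 7−3→G=0. Hits: 2.
Heap B: need g' = 0⊕1 = 1. Options: 8−1→G=1. Hits: 1.
Heap C: need g' = 0⊕1 = 1. Options: 17−1→G=1, 17−3→G=1, 17−8→G=3. Hits: 2.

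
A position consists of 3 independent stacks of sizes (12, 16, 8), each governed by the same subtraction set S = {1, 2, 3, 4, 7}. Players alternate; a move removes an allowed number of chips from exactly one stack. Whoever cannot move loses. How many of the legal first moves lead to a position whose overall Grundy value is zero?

All stacks use S = {1, 2, 3, 4, 7}:
G(0) = 0
G(1) = mex{0} = 1
G(2) = mex{1,0} = 2
G(3) = mex{2,1,0} = 3
G(4) = mex{3,2,1,0} = 4
G(5) = mex{4,3,2,1} = 0
G(6) = mex{0,4,3,2} = 1
G(7) = mex{1,0,4,3,0} = 2
G(8) = mex{2,1,0,4,1} = 3
G(9) = mex{3,2,1,0,2} = 4
G(10) = mex{4,3,2,1,3} = 0
G(11) = mex{0,4,3,2,4} = 1
G(12) = mex{1,0,4,3,0} = 2
G(13) = mex{2,1,0,4,1} = 3
G(14) = mex{3,2,1,0,2} = 4
G(15) = mex{4,3,2,1,3} = 0
G(16) = mex{0,4,3,2,4} = 1
Stack A: G(12) = 2.
Stack B: G(16) = 1.
Stack C: G(8) = 3.
Combined Grundy value = 2 ⊕ 1 ⊕ 3 = 0.
A winning move leaves total XOR = 0, i.e. changes one component's Grundy value g to g ⊕ X where X is the current total.
Stack A: target g' = 2⊕0 = 2, but every legal move changes the Grundy value (mex property), so 0 moves.
Stack B: target g' = 1⊕0 = 1, but every legal move changes the Grundy value (mex property), so 0 moves.
Stack C: target g' = 3⊕0 = 3, but every legal move changes the Grundy value (mex property), so 0 moves.

0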